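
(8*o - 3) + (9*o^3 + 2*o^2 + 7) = 9*o^3 + 2*o^2 + 8*o + 4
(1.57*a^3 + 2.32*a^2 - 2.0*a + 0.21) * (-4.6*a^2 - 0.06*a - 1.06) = -7.222*a^5 - 10.7662*a^4 + 7.3966*a^3 - 3.3052*a^2 + 2.1074*a - 0.2226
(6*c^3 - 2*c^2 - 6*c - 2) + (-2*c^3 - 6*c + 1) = 4*c^3 - 2*c^2 - 12*c - 1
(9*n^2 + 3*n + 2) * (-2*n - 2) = -18*n^3 - 24*n^2 - 10*n - 4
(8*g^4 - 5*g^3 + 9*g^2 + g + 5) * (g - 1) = 8*g^5 - 13*g^4 + 14*g^3 - 8*g^2 + 4*g - 5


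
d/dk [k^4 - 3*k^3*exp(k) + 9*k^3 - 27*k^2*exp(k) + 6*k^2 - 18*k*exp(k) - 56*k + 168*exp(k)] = -3*k^3*exp(k) + 4*k^3 - 36*k^2*exp(k) + 27*k^2 - 72*k*exp(k) + 12*k + 150*exp(k) - 56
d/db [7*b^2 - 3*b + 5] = 14*b - 3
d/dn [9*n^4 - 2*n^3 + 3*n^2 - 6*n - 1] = 36*n^3 - 6*n^2 + 6*n - 6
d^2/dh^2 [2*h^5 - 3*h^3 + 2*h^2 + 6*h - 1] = 40*h^3 - 18*h + 4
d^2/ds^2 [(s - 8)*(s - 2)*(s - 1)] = 6*s - 22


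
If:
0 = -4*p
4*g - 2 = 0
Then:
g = 1/2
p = 0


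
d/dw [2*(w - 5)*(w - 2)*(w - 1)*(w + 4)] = 8*w^3 - 24*w^2 - 60*w + 116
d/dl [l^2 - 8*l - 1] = 2*l - 8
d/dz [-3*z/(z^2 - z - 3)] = 3*(z^2 + 3)/(z^4 - 2*z^3 - 5*z^2 + 6*z + 9)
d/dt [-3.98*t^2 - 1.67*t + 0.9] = -7.96*t - 1.67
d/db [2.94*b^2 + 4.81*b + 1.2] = 5.88*b + 4.81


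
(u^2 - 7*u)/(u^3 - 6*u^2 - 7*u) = 1/(u + 1)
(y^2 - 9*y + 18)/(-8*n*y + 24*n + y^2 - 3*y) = (y - 6)/(-8*n + y)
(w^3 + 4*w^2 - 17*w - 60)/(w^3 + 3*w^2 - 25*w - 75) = (w - 4)/(w - 5)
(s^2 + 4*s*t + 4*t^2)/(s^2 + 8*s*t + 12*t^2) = (s + 2*t)/(s + 6*t)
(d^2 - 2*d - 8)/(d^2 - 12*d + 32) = (d + 2)/(d - 8)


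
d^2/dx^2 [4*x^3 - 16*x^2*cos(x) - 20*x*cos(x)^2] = 16*x^2*cos(x) + 64*x*sin(x) + 40*x*cos(2*x) + 24*x + 40*sin(2*x) - 32*cos(x)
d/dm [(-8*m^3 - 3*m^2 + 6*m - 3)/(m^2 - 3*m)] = (-8*m^4 + 48*m^3 + 3*m^2 + 6*m - 9)/(m^2*(m^2 - 6*m + 9))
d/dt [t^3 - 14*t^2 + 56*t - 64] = 3*t^2 - 28*t + 56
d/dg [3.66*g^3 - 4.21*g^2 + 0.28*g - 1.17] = 10.98*g^2 - 8.42*g + 0.28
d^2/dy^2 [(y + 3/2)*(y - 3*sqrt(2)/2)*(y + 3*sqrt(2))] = 6*y + 3 + 3*sqrt(2)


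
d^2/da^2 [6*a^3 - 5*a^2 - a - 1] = 36*a - 10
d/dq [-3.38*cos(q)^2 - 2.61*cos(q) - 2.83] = (6.76*cos(q) + 2.61)*sin(q)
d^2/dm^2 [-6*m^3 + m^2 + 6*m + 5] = 2 - 36*m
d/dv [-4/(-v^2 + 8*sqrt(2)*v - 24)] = 8*(-v + 4*sqrt(2))/(v^2 - 8*sqrt(2)*v + 24)^2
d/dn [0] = 0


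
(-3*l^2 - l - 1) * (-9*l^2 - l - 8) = 27*l^4 + 12*l^3 + 34*l^2 + 9*l + 8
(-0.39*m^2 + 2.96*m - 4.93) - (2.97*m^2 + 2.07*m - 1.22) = -3.36*m^2 + 0.89*m - 3.71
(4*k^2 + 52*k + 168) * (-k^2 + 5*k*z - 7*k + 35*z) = -4*k^4 + 20*k^3*z - 80*k^3 + 400*k^2*z - 532*k^2 + 2660*k*z - 1176*k + 5880*z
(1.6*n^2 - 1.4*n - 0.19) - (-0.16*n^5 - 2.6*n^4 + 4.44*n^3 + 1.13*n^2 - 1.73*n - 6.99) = 0.16*n^5 + 2.6*n^4 - 4.44*n^3 + 0.47*n^2 + 0.33*n + 6.8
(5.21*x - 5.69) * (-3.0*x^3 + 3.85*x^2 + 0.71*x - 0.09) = -15.63*x^4 + 37.1285*x^3 - 18.2074*x^2 - 4.5088*x + 0.5121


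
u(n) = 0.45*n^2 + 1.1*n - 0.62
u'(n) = 0.9*n + 1.1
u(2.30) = 4.29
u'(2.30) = 3.17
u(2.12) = 3.73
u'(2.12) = 3.01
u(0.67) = 0.32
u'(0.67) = 1.70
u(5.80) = 20.90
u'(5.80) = 6.32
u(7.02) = 29.28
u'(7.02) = 7.42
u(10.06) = 55.99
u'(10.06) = 10.15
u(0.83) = 0.60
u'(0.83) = 1.85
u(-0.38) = -0.97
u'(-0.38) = 0.76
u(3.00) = 6.73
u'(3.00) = 3.80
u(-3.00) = 0.13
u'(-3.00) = -1.60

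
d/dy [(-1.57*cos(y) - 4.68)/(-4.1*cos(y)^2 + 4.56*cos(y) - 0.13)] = (6.437*cos(y)^2 + 38.376*cos(y) - 21.5449)*sin(y)/(16.81*cos(y)^4 - 37.392*cos(y)^3 + 21.8596*cos(y)^2 - 1.1856*cos(y) + 0.0169)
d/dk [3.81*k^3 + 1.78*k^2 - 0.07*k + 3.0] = 11.43*k^2 + 3.56*k - 0.07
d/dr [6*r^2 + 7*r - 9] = 12*r + 7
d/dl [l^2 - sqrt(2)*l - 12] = 2*l - sqrt(2)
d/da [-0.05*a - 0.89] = -0.0500000000000000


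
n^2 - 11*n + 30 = (n - 6)*(n - 5)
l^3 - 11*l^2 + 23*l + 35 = (l - 7)*(l - 5)*(l + 1)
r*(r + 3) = r^2 + 3*r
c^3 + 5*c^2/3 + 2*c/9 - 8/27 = (c - 1/3)*(c + 2/3)*(c + 4/3)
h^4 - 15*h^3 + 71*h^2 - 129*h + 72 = (h - 8)*(h - 3)^2*(h - 1)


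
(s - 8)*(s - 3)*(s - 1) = s^3 - 12*s^2 + 35*s - 24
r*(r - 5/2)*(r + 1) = r^3 - 3*r^2/2 - 5*r/2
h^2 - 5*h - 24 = (h - 8)*(h + 3)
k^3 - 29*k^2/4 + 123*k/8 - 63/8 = (k - 7/2)*(k - 3)*(k - 3/4)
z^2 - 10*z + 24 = (z - 6)*(z - 4)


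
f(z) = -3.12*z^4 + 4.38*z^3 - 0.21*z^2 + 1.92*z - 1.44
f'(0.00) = 1.92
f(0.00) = -1.44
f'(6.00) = -2223.24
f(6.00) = -3094.92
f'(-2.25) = 211.54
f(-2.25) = -136.68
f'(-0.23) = 2.86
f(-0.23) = -1.95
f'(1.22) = -1.70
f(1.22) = 1.63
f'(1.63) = -17.90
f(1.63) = -1.92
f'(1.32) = -4.44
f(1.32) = 1.33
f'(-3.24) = 565.69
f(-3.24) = -502.66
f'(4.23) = -709.32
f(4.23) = -664.45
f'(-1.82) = 121.45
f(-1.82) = -66.27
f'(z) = -12.48*z^3 + 13.14*z^2 - 0.42*z + 1.92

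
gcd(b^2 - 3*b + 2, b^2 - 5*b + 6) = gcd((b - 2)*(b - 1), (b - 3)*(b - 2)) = b - 2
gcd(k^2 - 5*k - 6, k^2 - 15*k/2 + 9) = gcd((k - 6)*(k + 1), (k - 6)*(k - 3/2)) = k - 6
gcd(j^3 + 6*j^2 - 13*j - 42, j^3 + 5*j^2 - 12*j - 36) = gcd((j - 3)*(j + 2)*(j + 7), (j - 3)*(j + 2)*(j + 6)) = j^2 - j - 6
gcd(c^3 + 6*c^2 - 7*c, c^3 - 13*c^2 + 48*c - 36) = c - 1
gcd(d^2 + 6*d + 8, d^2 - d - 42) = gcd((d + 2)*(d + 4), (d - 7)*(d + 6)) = 1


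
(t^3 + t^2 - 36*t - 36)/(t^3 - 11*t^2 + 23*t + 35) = (t^2 - 36)/(t^2 - 12*t + 35)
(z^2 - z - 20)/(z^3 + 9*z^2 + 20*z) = (z - 5)/(z*(z + 5))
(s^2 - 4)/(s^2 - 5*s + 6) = (s + 2)/(s - 3)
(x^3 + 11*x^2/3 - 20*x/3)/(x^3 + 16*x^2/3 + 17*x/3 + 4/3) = x*(3*x^2 + 11*x - 20)/(3*x^3 + 16*x^2 + 17*x + 4)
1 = 1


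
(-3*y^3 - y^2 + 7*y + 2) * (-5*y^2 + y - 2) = 15*y^5 + 2*y^4 - 30*y^3 - y^2 - 12*y - 4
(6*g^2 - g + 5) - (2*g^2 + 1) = 4*g^2 - g + 4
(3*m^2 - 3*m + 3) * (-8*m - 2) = -24*m^3 + 18*m^2 - 18*m - 6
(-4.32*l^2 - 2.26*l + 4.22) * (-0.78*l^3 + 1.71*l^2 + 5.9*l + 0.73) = 3.3696*l^5 - 5.6244*l^4 - 32.6442*l^3 - 9.2714*l^2 + 23.2482*l + 3.0806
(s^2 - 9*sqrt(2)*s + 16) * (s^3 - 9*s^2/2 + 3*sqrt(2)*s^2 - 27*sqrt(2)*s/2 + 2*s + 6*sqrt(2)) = s^5 - 6*sqrt(2)*s^4 - 9*s^4/2 - 36*s^3 + 27*sqrt(2)*s^3 + 36*sqrt(2)*s^2 + 171*s^2 - 216*sqrt(2)*s - 76*s + 96*sqrt(2)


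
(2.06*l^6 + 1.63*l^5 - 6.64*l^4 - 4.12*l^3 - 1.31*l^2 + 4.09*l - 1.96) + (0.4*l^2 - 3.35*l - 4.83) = 2.06*l^6 + 1.63*l^5 - 6.64*l^4 - 4.12*l^3 - 0.91*l^2 + 0.74*l - 6.79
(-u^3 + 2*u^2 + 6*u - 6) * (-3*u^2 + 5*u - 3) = 3*u^5 - 11*u^4 - 5*u^3 + 42*u^2 - 48*u + 18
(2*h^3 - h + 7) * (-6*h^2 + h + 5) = -12*h^5 + 2*h^4 + 16*h^3 - 43*h^2 + 2*h + 35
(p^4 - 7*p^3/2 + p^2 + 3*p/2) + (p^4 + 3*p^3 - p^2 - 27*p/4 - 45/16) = 2*p^4 - p^3/2 - 21*p/4 - 45/16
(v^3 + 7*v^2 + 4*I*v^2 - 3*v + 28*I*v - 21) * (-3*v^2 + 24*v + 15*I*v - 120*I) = -3*v^5 + 3*v^4 + 3*I*v^4 + 117*v^3 - 3*I*v^3 + 51*v^2 - 213*I*v^2 + 2856*v + 45*I*v + 2520*I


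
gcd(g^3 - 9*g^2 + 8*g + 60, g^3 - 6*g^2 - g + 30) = g^2 - 3*g - 10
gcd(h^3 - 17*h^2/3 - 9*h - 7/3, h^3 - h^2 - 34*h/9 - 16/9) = h + 1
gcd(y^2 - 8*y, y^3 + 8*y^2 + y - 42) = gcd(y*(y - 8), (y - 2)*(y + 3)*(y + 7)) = 1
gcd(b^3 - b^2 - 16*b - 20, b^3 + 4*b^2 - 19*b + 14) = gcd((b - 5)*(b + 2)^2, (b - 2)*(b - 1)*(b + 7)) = 1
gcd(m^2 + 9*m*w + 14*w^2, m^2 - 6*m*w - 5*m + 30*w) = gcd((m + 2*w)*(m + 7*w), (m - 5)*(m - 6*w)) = 1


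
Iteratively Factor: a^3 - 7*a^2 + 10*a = (a - 2)*(a^2 - 5*a) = a*(a - 2)*(a - 5)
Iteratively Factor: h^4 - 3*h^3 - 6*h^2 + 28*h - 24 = (h - 2)*(h^3 - h^2 - 8*h + 12) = (h - 2)^2*(h^2 + h - 6) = (h - 2)^3*(h + 3)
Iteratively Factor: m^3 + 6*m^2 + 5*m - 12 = (m - 1)*(m^2 + 7*m + 12) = (m - 1)*(m + 3)*(m + 4)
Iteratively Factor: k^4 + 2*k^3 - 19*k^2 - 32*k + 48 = (k - 1)*(k^3 + 3*k^2 - 16*k - 48) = (k - 1)*(k + 4)*(k^2 - k - 12) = (k - 1)*(k + 3)*(k + 4)*(k - 4)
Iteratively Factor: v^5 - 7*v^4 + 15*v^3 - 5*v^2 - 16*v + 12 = (v - 2)*(v^4 - 5*v^3 + 5*v^2 + 5*v - 6) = (v - 3)*(v - 2)*(v^3 - 2*v^2 - v + 2) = (v - 3)*(v - 2)*(v + 1)*(v^2 - 3*v + 2) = (v - 3)*(v - 2)*(v - 1)*(v + 1)*(v - 2)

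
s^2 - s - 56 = (s - 8)*(s + 7)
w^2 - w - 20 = (w - 5)*(w + 4)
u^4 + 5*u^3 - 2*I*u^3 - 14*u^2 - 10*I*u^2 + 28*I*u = u*(u - 2)*(u + 7)*(u - 2*I)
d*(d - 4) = d^2 - 4*d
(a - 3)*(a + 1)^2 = a^3 - a^2 - 5*a - 3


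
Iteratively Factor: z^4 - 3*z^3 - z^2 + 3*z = (z - 1)*(z^3 - 2*z^2 - 3*z) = z*(z - 1)*(z^2 - 2*z - 3) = z*(z - 1)*(z + 1)*(z - 3)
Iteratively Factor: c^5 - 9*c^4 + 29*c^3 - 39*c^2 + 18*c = (c)*(c^4 - 9*c^3 + 29*c^2 - 39*c + 18) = c*(c - 3)*(c^3 - 6*c^2 + 11*c - 6) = c*(c - 3)*(c - 1)*(c^2 - 5*c + 6) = c*(c - 3)^2*(c - 1)*(c - 2)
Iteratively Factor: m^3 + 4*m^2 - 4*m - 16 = (m + 2)*(m^2 + 2*m - 8) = (m + 2)*(m + 4)*(m - 2)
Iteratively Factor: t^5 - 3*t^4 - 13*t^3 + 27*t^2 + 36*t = (t)*(t^4 - 3*t^3 - 13*t^2 + 27*t + 36) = t*(t + 1)*(t^3 - 4*t^2 - 9*t + 36) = t*(t - 3)*(t + 1)*(t^2 - t - 12) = t*(t - 4)*(t - 3)*(t + 1)*(t + 3)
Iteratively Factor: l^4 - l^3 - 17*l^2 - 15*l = (l + 3)*(l^3 - 4*l^2 - 5*l) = (l + 1)*(l + 3)*(l^2 - 5*l) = (l - 5)*(l + 1)*(l + 3)*(l)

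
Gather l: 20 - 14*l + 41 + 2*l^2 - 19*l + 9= 2*l^2 - 33*l + 70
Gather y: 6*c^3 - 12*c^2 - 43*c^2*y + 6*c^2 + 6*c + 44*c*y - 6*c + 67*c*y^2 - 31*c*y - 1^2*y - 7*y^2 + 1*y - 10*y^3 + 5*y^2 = 6*c^3 - 6*c^2 - 10*y^3 + y^2*(67*c - 2) + y*(-43*c^2 + 13*c)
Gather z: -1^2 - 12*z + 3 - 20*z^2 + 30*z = -20*z^2 + 18*z + 2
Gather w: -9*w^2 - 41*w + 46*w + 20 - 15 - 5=-9*w^2 + 5*w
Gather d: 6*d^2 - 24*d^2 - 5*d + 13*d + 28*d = -18*d^2 + 36*d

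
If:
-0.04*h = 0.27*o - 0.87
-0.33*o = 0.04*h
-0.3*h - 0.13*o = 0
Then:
No Solution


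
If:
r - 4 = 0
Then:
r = 4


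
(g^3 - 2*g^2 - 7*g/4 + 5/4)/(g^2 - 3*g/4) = (4*g^3 - 8*g^2 - 7*g + 5)/(g*(4*g - 3))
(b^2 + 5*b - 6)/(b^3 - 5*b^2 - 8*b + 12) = (b + 6)/(b^2 - 4*b - 12)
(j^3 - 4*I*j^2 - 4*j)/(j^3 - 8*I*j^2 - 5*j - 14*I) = j*(j - 2*I)/(j^2 - 6*I*j + 7)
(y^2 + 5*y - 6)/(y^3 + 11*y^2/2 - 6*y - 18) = 2*(y - 1)/(2*y^2 - y - 6)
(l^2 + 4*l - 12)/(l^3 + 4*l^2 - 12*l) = 1/l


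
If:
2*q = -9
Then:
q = -9/2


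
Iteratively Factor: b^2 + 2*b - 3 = (b - 1)*(b + 3)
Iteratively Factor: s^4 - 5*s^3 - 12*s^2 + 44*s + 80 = (s + 2)*(s^3 - 7*s^2 + 2*s + 40) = (s - 4)*(s + 2)*(s^2 - 3*s - 10) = (s - 5)*(s - 4)*(s + 2)*(s + 2)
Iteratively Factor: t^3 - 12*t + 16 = (t + 4)*(t^2 - 4*t + 4) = (t - 2)*(t + 4)*(t - 2)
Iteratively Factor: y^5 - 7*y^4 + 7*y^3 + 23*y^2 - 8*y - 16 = (y + 1)*(y^4 - 8*y^3 + 15*y^2 + 8*y - 16) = (y - 4)*(y + 1)*(y^3 - 4*y^2 - y + 4) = (y - 4)*(y + 1)^2*(y^2 - 5*y + 4) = (y - 4)*(y - 1)*(y + 1)^2*(y - 4)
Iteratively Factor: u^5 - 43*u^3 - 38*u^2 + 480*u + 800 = (u + 4)*(u^4 - 4*u^3 - 27*u^2 + 70*u + 200) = (u - 5)*(u + 4)*(u^3 + u^2 - 22*u - 40) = (u - 5)*(u + 4)^2*(u^2 - 3*u - 10) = (u - 5)*(u + 2)*(u + 4)^2*(u - 5)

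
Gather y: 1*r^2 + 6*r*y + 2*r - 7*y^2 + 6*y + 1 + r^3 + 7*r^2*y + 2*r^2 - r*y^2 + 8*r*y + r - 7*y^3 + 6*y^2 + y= r^3 + 3*r^2 + 3*r - 7*y^3 + y^2*(-r - 1) + y*(7*r^2 + 14*r + 7) + 1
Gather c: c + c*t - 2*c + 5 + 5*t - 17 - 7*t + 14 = c*(t - 1) - 2*t + 2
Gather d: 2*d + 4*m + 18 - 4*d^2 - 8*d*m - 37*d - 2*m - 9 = -4*d^2 + d*(-8*m - 35) + 2*m + 9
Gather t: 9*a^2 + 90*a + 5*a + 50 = 9*a^2 + 95*a + 50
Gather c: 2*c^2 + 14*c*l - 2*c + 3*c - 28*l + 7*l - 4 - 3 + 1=2*c^2 + c*(14*l + 1) - 21*l - 6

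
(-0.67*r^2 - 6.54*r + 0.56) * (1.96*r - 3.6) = -1.3132*r^3 - 10.4064*r^2 + 24.6416*r - 2.016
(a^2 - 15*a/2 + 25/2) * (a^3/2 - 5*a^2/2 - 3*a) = a^5/2 - 25*a^4/4 + 22*a^3 - 35*a^2/4 - 75*a/2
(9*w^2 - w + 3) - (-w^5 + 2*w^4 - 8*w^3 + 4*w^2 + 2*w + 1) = w^5 - 2*w^4 + 8*w^3 + 5*w^2 - 3*w + 2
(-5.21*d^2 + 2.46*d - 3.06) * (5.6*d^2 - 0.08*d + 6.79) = -29.176*d^4 + 14.1928*d^3 - 52.7087*d^2 + 16.9482*d - 20.7774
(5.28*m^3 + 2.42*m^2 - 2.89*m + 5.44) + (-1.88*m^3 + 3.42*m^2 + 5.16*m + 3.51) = 3.4*m^3 + 5.84*m^2 + 2.27*m + 8.95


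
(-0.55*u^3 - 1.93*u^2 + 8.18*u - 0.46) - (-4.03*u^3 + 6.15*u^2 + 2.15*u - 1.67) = 3.48*u^3 - 8.08*u^2 + 6.03*u + 1.21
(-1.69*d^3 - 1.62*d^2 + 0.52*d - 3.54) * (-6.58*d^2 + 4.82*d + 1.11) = 11.1202*d^5 + 2.5138*d^4 - 13.1059*d^3 + 24.0014*d^2 - 16.4856*d - 3.9294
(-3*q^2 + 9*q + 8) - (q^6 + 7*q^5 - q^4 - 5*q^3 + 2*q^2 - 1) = -q^6 - 7*q^5 + q^4 + 5*q^3 - 5*q^2 + 9*q + 9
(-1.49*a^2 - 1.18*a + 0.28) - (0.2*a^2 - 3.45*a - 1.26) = -1.69*a^2 + 2.27*a + 1.54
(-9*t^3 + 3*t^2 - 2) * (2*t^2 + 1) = -18*t^5 + 6*t^4 - 9*t^3 - t^2 - 2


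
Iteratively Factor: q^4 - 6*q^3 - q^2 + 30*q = (q - 3)*(q^3 - 3*q^2 - 10*q) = (q - 5)*(q - 3)*(q^2 + 2*q) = q*(q - 5)*(q - 3)*(q + 2)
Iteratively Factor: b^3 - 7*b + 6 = (b + 3)*(b^2 - 3*b + 2) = (b - 2)*(b + 3)*(b - 1)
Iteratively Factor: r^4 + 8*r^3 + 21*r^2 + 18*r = (r)*(r^3 + 8*r^2 + 21*r + 18) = r*(r + 3)*(r^2 + 5*r + 6) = r*(r + 3)^2*(r + 2)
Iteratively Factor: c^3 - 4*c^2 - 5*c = (c - 5)*(c^2 + c) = c*(c - 5)*(c + 1)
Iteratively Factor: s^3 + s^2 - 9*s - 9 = (s + 1)*(s^2 - 9) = (s - 3)*(s + 1)*(s + 3)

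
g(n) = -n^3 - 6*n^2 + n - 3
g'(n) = -3*n^2 - 12*n + 1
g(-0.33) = -3.95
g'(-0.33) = 4.63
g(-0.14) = -3.25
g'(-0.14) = 2.62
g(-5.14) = -30.86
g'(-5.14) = -16.58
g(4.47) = -207.73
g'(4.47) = -112.58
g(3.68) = -130.41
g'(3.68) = -83.79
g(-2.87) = -31.65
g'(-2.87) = 10.73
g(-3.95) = -38.94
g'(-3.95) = 1.59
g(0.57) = -4.56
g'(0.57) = -6.81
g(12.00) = -2583.00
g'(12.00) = -575.00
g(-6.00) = -9.00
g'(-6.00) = -35.00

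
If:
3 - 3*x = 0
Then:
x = 1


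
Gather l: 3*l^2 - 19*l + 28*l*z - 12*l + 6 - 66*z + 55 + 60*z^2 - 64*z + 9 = 3*l^2 + l*(28*z - 31) + 60*z^2 - 130*z + 70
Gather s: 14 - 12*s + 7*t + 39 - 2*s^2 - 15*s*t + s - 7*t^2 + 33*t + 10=-2*s^2 + s*(-15*t - 11) - 7*t^2 + 40*t + 63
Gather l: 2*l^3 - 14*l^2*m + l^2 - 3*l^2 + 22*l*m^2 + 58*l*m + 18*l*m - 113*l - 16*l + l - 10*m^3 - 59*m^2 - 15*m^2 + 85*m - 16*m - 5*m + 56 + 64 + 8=2*l^3 + l^2*(-14*m - 2) + l*(22*m^2 + 76*m - 128) - 10*m^3 - 74*m^2 + 64*m + 128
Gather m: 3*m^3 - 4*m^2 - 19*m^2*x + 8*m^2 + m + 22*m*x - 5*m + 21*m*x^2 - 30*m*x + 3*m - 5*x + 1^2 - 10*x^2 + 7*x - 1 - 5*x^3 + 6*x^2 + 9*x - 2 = 3*m^3 + m^2*(4 - 19*x) + m*(21*x^2 - 8*x - 1) - 5*x^3 - 4*x^2 + 11*x - 2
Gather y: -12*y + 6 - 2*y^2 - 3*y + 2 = -2*y^2 - 15*y + 8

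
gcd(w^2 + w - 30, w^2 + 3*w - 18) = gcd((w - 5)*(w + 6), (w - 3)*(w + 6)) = w + 6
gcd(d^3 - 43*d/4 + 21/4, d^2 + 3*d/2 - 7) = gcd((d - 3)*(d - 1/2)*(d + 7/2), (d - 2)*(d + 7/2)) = d + 7/2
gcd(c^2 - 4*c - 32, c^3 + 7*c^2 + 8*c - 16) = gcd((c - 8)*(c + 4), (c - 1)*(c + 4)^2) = c + 4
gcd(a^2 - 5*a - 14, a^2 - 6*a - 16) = a + 2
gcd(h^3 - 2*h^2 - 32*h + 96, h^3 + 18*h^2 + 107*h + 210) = h + 6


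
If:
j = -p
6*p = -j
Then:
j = 0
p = 0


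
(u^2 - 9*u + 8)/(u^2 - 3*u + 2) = (u - 8)/(u - 2)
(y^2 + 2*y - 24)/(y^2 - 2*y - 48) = (y - 4)/(y - 8)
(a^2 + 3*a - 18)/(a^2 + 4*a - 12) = (a - 3)/(a - 2)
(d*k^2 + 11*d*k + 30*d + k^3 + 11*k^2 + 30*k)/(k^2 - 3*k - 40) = (d*k + 6*d + k^2 + 6*k)/(k - 8)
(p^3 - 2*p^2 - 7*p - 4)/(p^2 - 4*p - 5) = (p^2 - 3*p - 4)/(p - 5)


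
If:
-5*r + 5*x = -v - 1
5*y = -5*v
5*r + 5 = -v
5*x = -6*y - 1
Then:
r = -7/8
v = -5/8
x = -19/20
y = 5/8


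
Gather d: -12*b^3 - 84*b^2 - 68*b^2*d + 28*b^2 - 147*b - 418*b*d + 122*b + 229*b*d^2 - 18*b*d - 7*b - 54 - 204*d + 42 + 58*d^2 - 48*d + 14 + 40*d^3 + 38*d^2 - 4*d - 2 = -12*b^3 - 56*b^2 - 32*b + 40*d^3 + d^2*(229*b + 96) + d*(-68*b^2 - 436*b - 256)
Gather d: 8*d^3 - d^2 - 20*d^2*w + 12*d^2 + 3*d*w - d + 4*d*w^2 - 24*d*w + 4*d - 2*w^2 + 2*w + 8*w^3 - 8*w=8*d^3 + d^2*(11 - 20*w) + d*(4*w^2 - 21*w + 3) + 8*w^3 - 2*w^2 - 6*w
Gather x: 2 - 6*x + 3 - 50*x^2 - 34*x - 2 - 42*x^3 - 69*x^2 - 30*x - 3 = -42*x^3 - 119*x^2 - 70*x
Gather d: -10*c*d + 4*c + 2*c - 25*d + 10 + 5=6*c + d*(-10*c - 25) + 15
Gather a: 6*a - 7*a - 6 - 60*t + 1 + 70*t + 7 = -a + 10*t + 2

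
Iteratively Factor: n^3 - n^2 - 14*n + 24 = (n - 2)*(n^2 + n - 12) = (n - 2)*(n + 4)*(n - 3)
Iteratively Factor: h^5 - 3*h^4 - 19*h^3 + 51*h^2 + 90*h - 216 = (h - 2)*(h^4 - h^3 - 21*h^2 + 9*h + 108) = (h - 3)*(h - 2)*(h^3 + 2*h^2 - 15*h - 36) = (h - 3)*(h - 2)*(h + 3)*(h^2 - h - 12) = (h - 3)*(h - 2)*(h + 3)^2*(h - 4)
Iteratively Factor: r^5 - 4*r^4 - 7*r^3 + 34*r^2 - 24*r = (r - 2)*(r^4 - 2*r^3 - 11*r^2 + 12*r) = r*(r - 2)*(r^3 - 2*r^2 - 11*r + 12) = r*(r - 2)*(r + 3)*(r^2 - 5*r + 4) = r*(r - 2)*(r - 1)*(r + 3)*(r - 4)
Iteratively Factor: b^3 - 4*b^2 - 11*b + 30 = (b + 3)*(b^2 - 7*b + 10) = (b - 5)*(b + 3)*(b - 2)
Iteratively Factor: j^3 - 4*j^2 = (j)*(j^2 - 4*j) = j^2*(j - 4)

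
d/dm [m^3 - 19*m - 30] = 3*m^2 - 19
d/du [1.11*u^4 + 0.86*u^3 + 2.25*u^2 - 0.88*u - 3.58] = 4.44*u^3 + 2.58*u^2 + 4.5*u - 0.88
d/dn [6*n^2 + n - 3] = 12*n + 1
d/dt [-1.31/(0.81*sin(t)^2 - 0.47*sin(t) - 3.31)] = (2.1222*sin(t) - 0.6157)*cos(t)/(-0.81*sin(t)^2 + 0.47*sin(t) + 3.31)^2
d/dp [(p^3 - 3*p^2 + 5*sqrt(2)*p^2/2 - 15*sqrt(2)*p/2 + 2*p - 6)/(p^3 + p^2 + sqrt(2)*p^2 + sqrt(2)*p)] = (-3*sqrt(2)*p^4 + 8*p^4 - 8*p^3 + 34*sqrt(2)*p^3 + 5*sqrt(2)*p^2 + 72*p^2 + 24*p + 24*sqrt(2)*p + 12*sqrt(2))/(2*p^2*(p^4 + 2*p^3 + 2*sqrt(2)*p^3 + 3*p^2 + 4*sqrt(2)*p^2 + 2*sqrt(2)*p + 4*p + 2))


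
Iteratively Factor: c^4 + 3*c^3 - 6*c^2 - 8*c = (c - 2)*(c^3 + 5*c^2 + 4*c) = (c - 2)*(c + 4)*(c^2 + c) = c*(c - 2)*(c + 4)*(c + 1)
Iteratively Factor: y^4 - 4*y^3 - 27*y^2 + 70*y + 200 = (y + 2)*(y^3 - 6*y^2 - 15*y + 100) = (y - 5)*(y + 2)*(y^2 - y - 20) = (y - 5)^2*(y + 2)*(y + 4)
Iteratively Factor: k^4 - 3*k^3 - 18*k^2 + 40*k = (k + 4)*(k^3 - 7*k^2 + 10*k) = (k - 2)*(k + 4)*(k^2 - 5*k) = (k - 5)*(k - 2)*(k + 4)*(k)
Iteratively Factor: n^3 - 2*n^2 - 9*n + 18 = (n - 2)*(n^2 - 9) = (n - 2)*(n + 3)*(n - 3)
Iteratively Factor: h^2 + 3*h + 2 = (h + 1)*(h + 2)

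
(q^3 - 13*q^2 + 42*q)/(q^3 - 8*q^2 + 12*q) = (q - 7)/(q - 2)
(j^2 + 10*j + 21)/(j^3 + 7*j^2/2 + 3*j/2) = 2*(j + 7)/(j*(2*j + 1))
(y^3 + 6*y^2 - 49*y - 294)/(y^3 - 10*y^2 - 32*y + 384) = (y^2 - 49)/(y^2 - 16*y + 64)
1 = 1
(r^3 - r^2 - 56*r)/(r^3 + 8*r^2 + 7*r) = (r - 8)/(r + 1)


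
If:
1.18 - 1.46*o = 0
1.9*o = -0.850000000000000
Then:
No Solution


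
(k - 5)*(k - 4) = k^2 - 9*k + 20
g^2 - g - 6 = (g - 3)*(g + 2)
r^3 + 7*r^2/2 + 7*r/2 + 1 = (r + 1/2)*(r + 1)*(r + 2)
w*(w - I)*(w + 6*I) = w^3 + 5*I*w^2 + 6*w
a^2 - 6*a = a*(a - 6)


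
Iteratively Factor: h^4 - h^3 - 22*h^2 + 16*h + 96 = (h - 4)*(h^3 + 3*h^2 - 10*h - 24) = (h - 4)*(h + 2)*(h^2 + h - 12) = (h - 4)*(h - 3)*(h + 2)*(h + 4)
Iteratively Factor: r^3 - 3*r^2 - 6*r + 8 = (r - 1)*(r^2 - 2*r - 8) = (r - 4)*(r - 1)*(r + 2)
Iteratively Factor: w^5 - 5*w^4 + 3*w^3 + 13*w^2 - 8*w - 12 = (w + 1)*(w^4 - 6*w^3 + 9*w^2 + 4*w - 12) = (w + 1)^2*(w^3 - 7*w^2 + 16*w - 12) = (w - 2)*(w + 1)^2*(w^2 - 5*w + 6) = (w - 2)^2*(w + 1)^2*(w - 3)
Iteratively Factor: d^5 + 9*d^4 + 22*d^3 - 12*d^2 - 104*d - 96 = (d - 2)*(d^4 + 11*d^3 + 44*d^2 + 76*d + 48) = (d - 2)*(d + 2)*(d^3 + 9*d^2 + 26*d + 24) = (d - 2)*(d + 2)^2*(d^2 + 7*d + 12) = (d - 2)*(d + 2)^2*(d + 3)*(d + 4)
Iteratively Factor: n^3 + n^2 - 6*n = (n - 2)*(n^2 + 3*n) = (n - 2)*(n + 3)*(n)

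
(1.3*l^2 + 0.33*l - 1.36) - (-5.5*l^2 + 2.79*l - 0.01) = 6.8*l^2 - 2.46*l - 1.35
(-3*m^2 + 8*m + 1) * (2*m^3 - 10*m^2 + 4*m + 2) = -6*m^5 + 46*m^4 - 90*m^3 + 16*m^2 + 20*m + 2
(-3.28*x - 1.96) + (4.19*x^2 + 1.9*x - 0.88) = 4.19*x^2 - 1.38*x - 2.84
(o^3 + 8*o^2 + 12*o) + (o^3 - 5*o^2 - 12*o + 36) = 2*o^3 + 3*o^2 + 36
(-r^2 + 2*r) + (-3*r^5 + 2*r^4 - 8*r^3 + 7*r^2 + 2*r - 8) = -3*r^5 + 2*r^4 - 8*r^3 + 6*r^2 + 4*r - 8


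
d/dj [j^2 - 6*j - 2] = 2*j - 6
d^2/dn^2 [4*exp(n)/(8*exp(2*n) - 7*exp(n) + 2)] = (256*exp(4*n) + 224*exp(3*n) - 384*exp(2*n) + 56*exp(n) + 16)*exp(n)/(512*exp(6*n) - 1344*exp(5*n) + 1560*exp(4*n) - 1015*exp(3*n) + 390*exp(2*n) - 84*exp(n) + 8)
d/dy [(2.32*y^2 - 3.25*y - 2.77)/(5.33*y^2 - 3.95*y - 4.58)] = (8.1585*y^2 + 8.277*y + 3.9435)/(28.4089*y^4 - 42.107*y^3 - 33.2203*y^2 + 36.182*y + 20.9764)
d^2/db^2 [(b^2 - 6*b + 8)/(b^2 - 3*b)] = 6*(-b^3 + 8*b^2 - 24*b + 24)/(b^3*(b^3 - 9*b^2 + 27*b - 27))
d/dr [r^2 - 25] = 2*r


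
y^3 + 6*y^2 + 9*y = y*(y + 3)^2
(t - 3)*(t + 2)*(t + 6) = t^3 + 5*t^2 - 12*t - 36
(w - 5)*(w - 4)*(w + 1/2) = w^3 - 17*w^2/2 + 31*w/2 + 10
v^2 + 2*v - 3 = (v - 1)*(v + 3)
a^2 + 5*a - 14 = (a - 2)*(a + 7)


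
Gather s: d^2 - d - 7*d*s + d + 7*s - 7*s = d^2 - 7*d*s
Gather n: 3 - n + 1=4 - n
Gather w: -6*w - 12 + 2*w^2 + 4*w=2*w^2 - 2*w - 12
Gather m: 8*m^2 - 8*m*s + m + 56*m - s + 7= 8*m^2 + m*(57 - 8*s) - s + 7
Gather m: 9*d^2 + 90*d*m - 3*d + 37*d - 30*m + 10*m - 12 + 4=9*d^2 + 34*d + m*(90*d - 20) - 8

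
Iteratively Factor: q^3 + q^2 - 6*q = (q - 2)*(q^2 + 3*q) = q*(q - 2)*(q + 3)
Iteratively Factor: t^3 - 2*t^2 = (t - 2)*(t^2) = t*(t - 2)*(t)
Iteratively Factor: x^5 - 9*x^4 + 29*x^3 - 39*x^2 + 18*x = (x - 3)*(x^4 - 6*x^3 + 11*x^2 - 6*x) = x*(x - 3)*(x^3 - 6*x^2 + 11*x - 6) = x*(x - 3)^2*(x^2 - 3*x + 2) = x*(x - 3)^2*(x - 1)*(x - 2)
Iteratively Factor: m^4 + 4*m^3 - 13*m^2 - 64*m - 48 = (m + 4)*(m^3 - 13*m - 12) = (m - 4)*(m + 4)*(m^2 + 4*m + 3) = (m - 4)*(m + 1)*(m + 4)*(m + 3)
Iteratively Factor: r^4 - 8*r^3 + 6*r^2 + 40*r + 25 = (r + 1)*(r^3 - 9*r^2 + 15*r + 25) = (r + 1)^2*(r^2 - 10*r + 25) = (r - 5)*(r + 1)^2*(r - 5)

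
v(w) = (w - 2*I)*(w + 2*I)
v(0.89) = 4.79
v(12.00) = 148.00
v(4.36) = 23.01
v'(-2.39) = -4.78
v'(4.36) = 8.72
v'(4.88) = 9.76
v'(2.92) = 5.84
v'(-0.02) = -0.04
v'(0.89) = 1.78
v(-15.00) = 229.00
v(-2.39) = 9.71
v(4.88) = 27.81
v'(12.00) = 24.00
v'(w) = 2*w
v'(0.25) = 0.50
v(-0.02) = 4.00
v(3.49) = 16.18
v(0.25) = 4.06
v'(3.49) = 6.98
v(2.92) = 12.53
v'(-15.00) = -30.00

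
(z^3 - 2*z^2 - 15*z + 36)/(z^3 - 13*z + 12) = (z - 3)/(z - 1)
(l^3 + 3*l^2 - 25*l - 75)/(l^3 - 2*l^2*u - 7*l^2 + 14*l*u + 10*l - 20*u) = (-l^2 - 8*l - 15)/(-l^2 + 2*l*u + 2*l - 4*u)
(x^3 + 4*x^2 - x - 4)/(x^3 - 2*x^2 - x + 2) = (x + 4)/(x - 2)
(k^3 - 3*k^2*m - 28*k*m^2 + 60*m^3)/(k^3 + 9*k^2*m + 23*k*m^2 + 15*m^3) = (k^2 - 8*k*m + 12*m^2)/(k^2 + 4*k*m + 3*m^2)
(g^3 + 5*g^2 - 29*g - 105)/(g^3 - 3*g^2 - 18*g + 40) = (g^2 + 10*g + 21)/(g^2 + 2*g - 8)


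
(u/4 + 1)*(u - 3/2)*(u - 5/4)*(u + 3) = u^4/4 + 17*u^3/16 - 43*u^2/32 - 159*u/32 + 45/8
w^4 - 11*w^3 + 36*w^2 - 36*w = w*(w - 6)*(w - 3)*(w - 2)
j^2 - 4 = (j - 2)*(j + 2)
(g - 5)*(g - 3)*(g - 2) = g^3 - 10*g^2 + 31*g - 30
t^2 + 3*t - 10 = (t - 2)*(t + 5)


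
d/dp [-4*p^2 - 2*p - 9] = -8*p - 2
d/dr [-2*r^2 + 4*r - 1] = 4 - 4*r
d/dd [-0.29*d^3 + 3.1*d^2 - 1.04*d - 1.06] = -0.87*d^2 + 6.2*d - 1.04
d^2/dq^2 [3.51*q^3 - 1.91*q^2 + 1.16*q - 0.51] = 21.06*q - 3.82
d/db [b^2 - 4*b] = 2*b - 4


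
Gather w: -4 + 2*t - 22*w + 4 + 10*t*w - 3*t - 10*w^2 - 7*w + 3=-t - 10*w^2 + w*(10*t - 29) + 3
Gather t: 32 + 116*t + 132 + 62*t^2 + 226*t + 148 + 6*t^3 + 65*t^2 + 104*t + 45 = 6*t^3 + 127*t^2 + 446*t + 357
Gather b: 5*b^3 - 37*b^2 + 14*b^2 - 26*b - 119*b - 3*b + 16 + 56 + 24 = 5*b^3 - 23*b^2 - 148*b + 96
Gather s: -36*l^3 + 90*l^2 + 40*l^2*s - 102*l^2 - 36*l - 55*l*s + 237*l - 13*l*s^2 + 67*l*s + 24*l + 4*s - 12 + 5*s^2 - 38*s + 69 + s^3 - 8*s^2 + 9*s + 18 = -36*l^3 - 12*l^2 + 225*l + s^3 + s^2*(-13*l - 3) + s*(40*l^2 + 12*l - 25) + 75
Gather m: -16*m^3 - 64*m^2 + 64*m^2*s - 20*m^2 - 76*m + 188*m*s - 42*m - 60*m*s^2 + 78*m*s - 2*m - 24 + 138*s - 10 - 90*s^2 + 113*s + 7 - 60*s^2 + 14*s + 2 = -16*m^3 + m^2*(64*s - 84) + m*(-60*s^2 + 266*s - 120) - 150*s^2 + 265*s - 25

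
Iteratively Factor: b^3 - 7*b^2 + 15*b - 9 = (b - 1)*(b^2 - 6*b + 9) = (b - 3)*(b - 1)*(b - 3)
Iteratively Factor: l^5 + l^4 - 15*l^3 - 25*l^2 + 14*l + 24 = (l + 3)*(l^4 - 2*l^3 - 9*l^2 + 2*l + 8) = (l - 1)*(l + 3)*(l^3 - l^2 - 10*l - 8) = (l - 1)*(l + 2)*(l + 3)*(l^2 - 3*l - 4) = (l - 4)*(l - 1)*(l + 2)*(l + 3)*(l + 1)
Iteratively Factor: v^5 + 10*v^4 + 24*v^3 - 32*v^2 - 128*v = (v - 2)*(v^4 + 12*v^3 + 48*v^2 + 64*v) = (v - 2)*(v + 4)*(v^3 + 8*v^2 + 16*v) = (v - 2)*(v + 4)^2*(v^2 + 4*v) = v*(v - 2)*(v + 4)^2*(v + 4)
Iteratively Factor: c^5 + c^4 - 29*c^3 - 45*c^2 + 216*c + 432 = (c + 3)*(c^4 - 2*c^3 - 23*c^2 + 24*c + 144) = (c - 4)*(c + 3)*(c^3 + 2*c^2 - 15*c - 36) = (c - 4)^2*(c + 3)*(c^2 + 6*c + 9) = (c - 4)^2*(c + 3)^2*(c + 3)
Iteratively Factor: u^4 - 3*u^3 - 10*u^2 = (u)*(u^3 - 3*u^2 - 10*u) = u^2*(u^2 - 3*u - 10) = u^2*(u - 5)*(u + 2)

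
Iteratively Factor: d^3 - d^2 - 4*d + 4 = (d + 2)*(d^2 - 3*d + 2) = (d - 2)*(d + 2)*(d - 1)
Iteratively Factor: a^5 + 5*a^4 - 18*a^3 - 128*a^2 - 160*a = (a + 4)*(a^4 + a^3 - 22*a^2 - 40*a) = a*(a + 4)*(a^3 + a^2 - 22*a - 40) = a*(a + 2)*(a + 4)*(a^2 - a - 20) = a*(a + 2)*(a + 4)^2*(a - 5)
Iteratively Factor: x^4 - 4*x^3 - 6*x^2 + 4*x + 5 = (x + 1)*(x^3 - 5*x^2 - x + 5) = (x + 1)^2*(x^2 - 6*x + 5) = (x - 1)*(x + 1)^2*(x - 5)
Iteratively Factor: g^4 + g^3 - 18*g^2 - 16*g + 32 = (g + 2)*(g^3 - g^2 - 16*g + 16) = (g - 1)*(g + 2)*(g^2 - 16) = (g - 1)*(g + 2)*(g + 4)*(g - 4)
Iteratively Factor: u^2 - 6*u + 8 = (u - 2)*(u - 4)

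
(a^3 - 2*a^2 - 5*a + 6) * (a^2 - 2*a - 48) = a^5 - 4*a^4 - 49*a^3 + 112*a^2 + 228*a - 288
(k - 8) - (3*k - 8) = -2*k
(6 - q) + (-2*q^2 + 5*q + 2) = -2*q^2 + 4*q + 8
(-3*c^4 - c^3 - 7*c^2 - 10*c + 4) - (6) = -3*c^4 - c^3 - 7*c^2 - 10*c - 2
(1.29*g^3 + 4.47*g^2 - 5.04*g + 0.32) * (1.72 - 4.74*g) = -6.1146*g^4 - 18.969*g^3 + 31.578*g^2 - 10.1856*g + 0.5504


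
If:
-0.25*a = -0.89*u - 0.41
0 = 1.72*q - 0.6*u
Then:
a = 3.56*u + 1.64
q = 0.348837209302326*u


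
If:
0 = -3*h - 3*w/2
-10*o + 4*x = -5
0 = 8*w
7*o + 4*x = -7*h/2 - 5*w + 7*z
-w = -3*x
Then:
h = 0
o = 1/2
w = 0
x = 0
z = 1/2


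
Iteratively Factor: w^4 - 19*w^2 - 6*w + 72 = (w - 4)*(w^3 + 4*w^2 - 3*w - 18) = (w - 4)*(w + 3)*(w^2 + w - 6) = (w - 4)*(w - 2)*(w + 3)*(w + 3)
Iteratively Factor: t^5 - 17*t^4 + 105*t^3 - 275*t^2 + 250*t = (t - 5)*(t^4 - 12*t^3 + 45*t^2 - 50*t) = (t - 5)*(t - 2)*(t^3 - 10*t^2 + 25*t) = t*(t - 5)*(t - 2)*(t^2 - 10*t + 25) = t*(t - 5)^2*(t - 2)*(t - 5)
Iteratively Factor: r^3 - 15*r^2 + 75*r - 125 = (r - 5)*(r^2 - 10*r + 25) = (r - 5)^2*(r - 5)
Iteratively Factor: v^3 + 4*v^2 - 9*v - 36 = (v + 4)*(v^2 - 9) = (v - 3)*(v + 4)*(v + 3)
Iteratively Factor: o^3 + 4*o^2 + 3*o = (o)*(o^2 + 4*o + 3) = o*(o + 1)*(o + 3)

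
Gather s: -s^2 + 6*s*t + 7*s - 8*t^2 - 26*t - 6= -s^2 + s*(6*t + 7) - 8*t^2 - 26*t - 6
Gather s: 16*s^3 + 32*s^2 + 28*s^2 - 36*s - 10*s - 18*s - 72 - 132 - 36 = 16*s^3 + 60*s^2 - 64*s - 240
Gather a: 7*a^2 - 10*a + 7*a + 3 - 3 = 7*a^2 - 3*a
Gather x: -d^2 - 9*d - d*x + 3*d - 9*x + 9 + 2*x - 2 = -d^2 - 6*d + x*(-d - 7) + 7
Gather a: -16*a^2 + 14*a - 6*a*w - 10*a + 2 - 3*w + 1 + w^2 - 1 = -16*a^2 + a*(4 - 6*w) + w^2 - 3*w + 2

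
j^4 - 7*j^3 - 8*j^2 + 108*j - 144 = (j - 6)*(j - 3)*(j - 2)*(j + 4)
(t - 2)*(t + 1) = t^2 - t - 2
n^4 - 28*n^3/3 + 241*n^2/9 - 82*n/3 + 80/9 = (n - 5)*(n - 8/3)*(n - 1)*(n - 2/3)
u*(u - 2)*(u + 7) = u^3 + 5*u^2 - 14*u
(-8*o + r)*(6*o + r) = -48*o^2 - 2*o*r + r^2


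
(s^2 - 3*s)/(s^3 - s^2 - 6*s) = 1/(s + 2)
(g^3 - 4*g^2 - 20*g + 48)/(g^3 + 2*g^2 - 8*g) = (g - 6)/g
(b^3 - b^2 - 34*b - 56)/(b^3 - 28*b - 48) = (b - 7)/(b - 6)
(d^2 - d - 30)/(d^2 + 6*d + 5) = (d - 6)/(d + 1)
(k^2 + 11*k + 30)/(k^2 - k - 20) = (k^2 + 11*k + 30)/(k^2 - k - 20)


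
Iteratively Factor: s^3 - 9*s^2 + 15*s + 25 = (s - 5)*(s^2 - 4*s - 5) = (s - 5)*(s + 1)*(s - 5)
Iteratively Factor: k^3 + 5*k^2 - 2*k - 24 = (k + 3)*(k^2 + 2*k - 8) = (k + 3)*(k + 4)*(k - 2)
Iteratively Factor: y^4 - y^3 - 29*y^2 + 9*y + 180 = (y - 5)*(y^3 + 4*y^2 - 9*y - 36) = (y - 5)*(y - 3)*(y^2 + 7*y + 12) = (y - 5)*(y - 3)*(y + 4)*(y + 3)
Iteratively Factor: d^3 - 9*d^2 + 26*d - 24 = (d - 4)*(d^2 - 5*d + 6) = (d - 4)*(d - 2)*(d - 3)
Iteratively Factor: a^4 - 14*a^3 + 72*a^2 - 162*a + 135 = (a - 5)*(a^3 - 9*a^2 + 27*a - 27) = (a - 5)*(a - 3)*(a^2 - 6*a + 9) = (a - 5)*(a - 3)^2*(a - 3)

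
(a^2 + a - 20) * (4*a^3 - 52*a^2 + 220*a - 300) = 4*a^5 - 48*a^4 + 88*a^3 + 960*a^2 - 4700*a + 6000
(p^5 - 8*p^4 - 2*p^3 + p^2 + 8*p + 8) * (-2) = -2*p^5 + 16*p^4 + 4*p^3 - 2*p^2 - 16*p - 16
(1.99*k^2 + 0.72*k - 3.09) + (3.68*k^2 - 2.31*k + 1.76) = 5.67*k^2 - 1.59*k - 1.33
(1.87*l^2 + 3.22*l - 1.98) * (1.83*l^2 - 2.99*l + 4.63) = 3.4221*l^4 + 0.3013*l^3 - 4.5931*l^2 + 20.8288*l - 9.1674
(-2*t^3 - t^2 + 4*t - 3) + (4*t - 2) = -2*t^3 - t^2 + 8*t - 5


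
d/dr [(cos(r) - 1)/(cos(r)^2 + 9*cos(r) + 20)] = (cos(r)^2 - 2*cos(r) - 29)*sin(r)/(cos(r)^2 + 9*cos(r) + 20)^2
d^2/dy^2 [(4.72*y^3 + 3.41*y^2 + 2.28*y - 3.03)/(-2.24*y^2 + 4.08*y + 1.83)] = (2.8421709430404e-14*y^5 - 281.048064*y^3 - 204.098112*y^2 - 317.06856*y + 136.925622)/(11.239424*y^6 - 61.415424*y^5 + 84.317184*y^4 + 32.431104*y^3 - 68.884128*y^2 - 40.990536*y - 6.128487)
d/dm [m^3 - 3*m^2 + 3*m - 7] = 3*m^2 - 6*m + 3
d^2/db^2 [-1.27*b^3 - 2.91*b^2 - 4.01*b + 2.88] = -7.62*b - 5.82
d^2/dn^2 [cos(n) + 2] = -cos(n)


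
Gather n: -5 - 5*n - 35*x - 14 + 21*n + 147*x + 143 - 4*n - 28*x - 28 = 12*n + 84*x + 96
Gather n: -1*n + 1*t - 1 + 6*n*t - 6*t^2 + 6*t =n*(6*t - 1) - 6*t^2 + 7*t - 1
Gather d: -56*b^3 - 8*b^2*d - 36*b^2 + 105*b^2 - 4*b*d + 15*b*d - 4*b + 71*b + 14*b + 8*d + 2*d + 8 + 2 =-56*b^3 + 69*b^2 + 81*b + d*(-8*b^2 + 11*b + 10) + 10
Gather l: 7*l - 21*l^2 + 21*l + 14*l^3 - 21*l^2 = 14*l^3 - 42*l^2 + 28*l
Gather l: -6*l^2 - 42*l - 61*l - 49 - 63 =-6*l^2 - 103*l - 112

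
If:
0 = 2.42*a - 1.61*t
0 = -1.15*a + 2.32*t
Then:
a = 0.00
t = 0.00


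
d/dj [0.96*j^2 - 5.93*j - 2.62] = 1.92*j - 5.93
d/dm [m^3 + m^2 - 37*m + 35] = 3*m^2 + 2*m - 37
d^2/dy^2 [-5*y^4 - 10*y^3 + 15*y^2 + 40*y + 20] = -60*y^2 - 60*y + 30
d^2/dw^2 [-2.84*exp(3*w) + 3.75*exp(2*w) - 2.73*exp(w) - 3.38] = (-25.56*exp(2*w) + 15.0*exp(w) - 2.73)*exp(w)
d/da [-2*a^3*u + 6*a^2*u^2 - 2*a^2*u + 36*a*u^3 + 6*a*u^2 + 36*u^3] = 2*u*(-3*a^2 + 6*a*u - 2*a + 18*u^2 + 3*u)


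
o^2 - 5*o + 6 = (o - 3)*(o - 2)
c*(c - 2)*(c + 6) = c^3 + 4*c^2 - 12*c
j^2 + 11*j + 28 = (j + 4)*(j + 7)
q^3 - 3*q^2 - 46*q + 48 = (q - 8)*(q - 1)*(q + 6)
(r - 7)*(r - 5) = r^2 - 12*r + 35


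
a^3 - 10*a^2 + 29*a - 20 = (a - 5)*(a - 4)*(a - 1)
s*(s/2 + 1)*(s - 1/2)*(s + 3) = s^4/2 + 9*s^3/4 + 7*s^2/4 - 3*s/2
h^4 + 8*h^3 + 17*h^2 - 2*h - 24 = (h - 1)*(h + 2)*(h + 3)*(h + 4)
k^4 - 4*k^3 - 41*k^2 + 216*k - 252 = (k - 6)*(k - 3)*(k - 2)*(k + 7)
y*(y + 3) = y^2 + 3*y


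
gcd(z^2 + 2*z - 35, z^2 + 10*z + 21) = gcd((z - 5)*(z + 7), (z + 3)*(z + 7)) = z + 7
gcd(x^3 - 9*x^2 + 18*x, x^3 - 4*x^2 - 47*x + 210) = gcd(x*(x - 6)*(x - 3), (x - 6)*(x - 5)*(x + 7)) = x - 6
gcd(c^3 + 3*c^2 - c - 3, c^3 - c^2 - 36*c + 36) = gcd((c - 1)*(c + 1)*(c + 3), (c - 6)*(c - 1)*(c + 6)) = c - 1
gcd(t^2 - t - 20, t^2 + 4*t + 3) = 1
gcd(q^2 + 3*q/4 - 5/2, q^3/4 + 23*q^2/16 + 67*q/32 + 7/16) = q + 2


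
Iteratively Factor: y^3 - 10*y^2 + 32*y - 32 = (y - 4)*(y^2 - 6*y + 8) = (y - 4)*(y - 2)*(y - 4)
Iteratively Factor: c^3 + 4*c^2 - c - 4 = (c + 1)*(c^2 + 3*c - 4) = (c - 1)*(c + 1)*(c + 4)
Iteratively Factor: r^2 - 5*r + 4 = (r - 1)*(r - 4)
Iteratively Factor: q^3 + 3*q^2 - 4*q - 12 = (q + 2)*(q^2 + q - 6) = (q + 2)*(q + 3)*(q - 2)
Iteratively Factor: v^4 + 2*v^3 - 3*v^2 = (v - 1)*(v^3 + 3*v^2) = (v - 1)*(v + 3)*(v^2) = v*(v - 1)*(v + 3)*(v)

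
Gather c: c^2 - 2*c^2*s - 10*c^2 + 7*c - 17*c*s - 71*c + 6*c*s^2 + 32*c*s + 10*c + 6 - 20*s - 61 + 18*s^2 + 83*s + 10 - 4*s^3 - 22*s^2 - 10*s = c^2*(-2*s - 9) + c*(6*s^2 + 15*s - 54) - 4*s^3 - 4*s^2 + 53*s - 45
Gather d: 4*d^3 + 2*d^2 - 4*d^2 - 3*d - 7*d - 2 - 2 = 4*d^3 - 2*d^2 - 10*d - 4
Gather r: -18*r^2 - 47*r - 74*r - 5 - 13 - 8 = -18*r^2 - 121*r - 26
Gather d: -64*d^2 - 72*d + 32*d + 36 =-64*d^2 - 40*d + 36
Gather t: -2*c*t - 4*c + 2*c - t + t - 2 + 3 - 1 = -2*c*t - 2*c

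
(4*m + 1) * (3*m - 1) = 12*m^2 - m - 1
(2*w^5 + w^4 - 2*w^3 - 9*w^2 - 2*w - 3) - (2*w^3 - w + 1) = 2*w^5 + w^4 - 4*w^3 - 9*w^2 - w - 4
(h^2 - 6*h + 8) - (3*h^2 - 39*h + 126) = -2*h^2 + 33*h - 118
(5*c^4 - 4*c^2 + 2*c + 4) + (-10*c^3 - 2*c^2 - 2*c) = 5*c^4 - 10*c^3 - 6*c^2 + 4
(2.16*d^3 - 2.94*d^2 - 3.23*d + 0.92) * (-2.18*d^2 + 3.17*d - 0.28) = -4.7088*d^5 + 13.2564*d^4 - 2.8832*d^3 - 11.4215*d^2 + 3.8208*d - 0.2576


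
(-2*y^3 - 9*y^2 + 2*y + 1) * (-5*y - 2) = 10*y^4 + 49*y^3 + 8*y^2 - 9*y - 2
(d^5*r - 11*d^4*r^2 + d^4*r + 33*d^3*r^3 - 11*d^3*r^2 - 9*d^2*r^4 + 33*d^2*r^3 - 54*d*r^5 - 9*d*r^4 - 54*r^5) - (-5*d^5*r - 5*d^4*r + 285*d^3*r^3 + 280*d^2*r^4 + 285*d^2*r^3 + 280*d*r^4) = 6*d^5*r - 11*d^4*r^2 + 6*d^4*r - 252*d^3*r^3 - 11*d^3*r^2 - 289*d^2*r^4 - 252*d^2*r^3 - 54*d*r^5 - 289*d*r^4 - 54*r^5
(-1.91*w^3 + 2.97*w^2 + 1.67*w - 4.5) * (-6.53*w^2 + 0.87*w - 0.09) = 12.4723*w^5 - 21.0558*w^4 - 8.1493*w^3 + 30.5706*w^2 - 4.0653*w + 0.405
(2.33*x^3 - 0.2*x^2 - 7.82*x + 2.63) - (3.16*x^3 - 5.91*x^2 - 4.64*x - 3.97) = -0.83*x^3 + 5.71*x^2 - 3.18*x + 6.6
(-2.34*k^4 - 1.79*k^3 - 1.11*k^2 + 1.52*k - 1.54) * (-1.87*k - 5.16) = 4.3758*k^5 + 15.4217*k^4 + 11.3121*k^3 + 2.8852*k^2 - 4.9634*k + 7.9464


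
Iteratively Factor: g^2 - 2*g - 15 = (g - 5)*(g + 3)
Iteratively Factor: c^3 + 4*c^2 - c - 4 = (c - 1)*(c^2 + 5*c + 4) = (c - 1)*(c + 1)*(c + 4)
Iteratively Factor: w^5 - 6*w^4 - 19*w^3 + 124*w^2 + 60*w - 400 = (w - 5)*(w^4 - w^3 - 24*w^2 + 4*w + 80) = (w - 5)^2*(w^3 + 4*w^2 - 4*w - 16) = (w - 5)^2*(w + 4)*(w^2 - 4) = (w - 5)^2*(w + 2)*(w + 4)*(w - 2)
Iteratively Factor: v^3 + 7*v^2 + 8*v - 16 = (v + 4)*(v^2 + 3*v - 4) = (v - 1)*(v + 4)*(v + 4)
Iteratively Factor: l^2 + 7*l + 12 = (l + 3)*(l + 4)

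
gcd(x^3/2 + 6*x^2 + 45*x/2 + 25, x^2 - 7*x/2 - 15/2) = 1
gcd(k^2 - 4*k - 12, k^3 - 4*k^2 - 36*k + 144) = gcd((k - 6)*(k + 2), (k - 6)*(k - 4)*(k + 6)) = k - 6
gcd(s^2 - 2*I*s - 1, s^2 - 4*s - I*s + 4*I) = s - I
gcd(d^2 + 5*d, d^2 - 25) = d + 5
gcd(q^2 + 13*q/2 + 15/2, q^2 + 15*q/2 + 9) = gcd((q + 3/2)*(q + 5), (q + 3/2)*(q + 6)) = q + 3/2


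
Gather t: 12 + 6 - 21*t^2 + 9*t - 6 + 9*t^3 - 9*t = 9*t^3 - 21*t^2 + 12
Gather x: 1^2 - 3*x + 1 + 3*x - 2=0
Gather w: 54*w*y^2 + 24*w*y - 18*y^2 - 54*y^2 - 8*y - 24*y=w*(54*y^2 + 24*y) - 72*y^2 - 32*y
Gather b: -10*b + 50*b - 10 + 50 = 40*b + 40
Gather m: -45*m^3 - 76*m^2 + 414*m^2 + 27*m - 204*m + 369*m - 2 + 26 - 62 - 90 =-45*m^3 + 338*m^2 + 192*m - 128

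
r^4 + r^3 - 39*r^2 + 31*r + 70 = (r - 5)*(r - 2)*(r + 1)*(r + 7)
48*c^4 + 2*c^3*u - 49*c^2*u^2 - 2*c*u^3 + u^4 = (-8*c + u)*(-c + u)*(c + u)*(6*c + u)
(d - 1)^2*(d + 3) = d^3 + d^2 - 5*d + 3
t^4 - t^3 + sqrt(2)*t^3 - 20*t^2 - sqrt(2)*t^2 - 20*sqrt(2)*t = t*(t - 5)*(t + 4)*(t + sqrt(2))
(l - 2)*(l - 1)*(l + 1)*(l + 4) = l^4 + 2*l^3 - 9*l^2 - 2*l + 8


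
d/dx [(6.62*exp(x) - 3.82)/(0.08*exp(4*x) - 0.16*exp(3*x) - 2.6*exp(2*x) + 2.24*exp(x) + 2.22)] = (-1.5888*exp(4*x) + 3.3408*exp(3*x) + 15.3784*exp(2*x) - 19.864*exp(x) + 23.2532)*exp(x)/(0.0064*exp(8*x) - 0.0256*exp(7*x) - 0.3904*exp(6*x) + 1.1904*exp(5*x) + 6.3984*exp(4*x) - 12.3584*exp(3*x) - 6.5264*exp(2*x) + 9.9456*exp(x) + 4.9284)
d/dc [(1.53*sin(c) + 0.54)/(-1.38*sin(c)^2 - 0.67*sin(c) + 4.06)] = (2.1114*sin(c)^2 + 1.4904*sin(c) + 6.5736)*cos(c)/(1.9044*sin(c)^4 + 1.8492*sin(c)^3 - 10.7567*sin(c)^2 - 5.4404*sin(c) + 16.4836)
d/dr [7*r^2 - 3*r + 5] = 14*r - 3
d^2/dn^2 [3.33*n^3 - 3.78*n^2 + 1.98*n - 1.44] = 19.98*n - 7.56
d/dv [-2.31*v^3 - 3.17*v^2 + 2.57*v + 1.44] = -6.93*v^2 - 6.34*v + 2.57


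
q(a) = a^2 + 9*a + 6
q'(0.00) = 9.00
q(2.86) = 39.92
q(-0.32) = 3.22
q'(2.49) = 13.98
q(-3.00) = -12.00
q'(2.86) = 14.72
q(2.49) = 34.61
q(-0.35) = 2.97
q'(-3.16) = 2.68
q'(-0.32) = 8.36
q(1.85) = 26.07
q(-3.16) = -12.45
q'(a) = 2*a + 9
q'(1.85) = 12.70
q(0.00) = 6.00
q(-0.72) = 0.04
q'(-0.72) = 7.56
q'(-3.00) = 3.00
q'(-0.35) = 8.30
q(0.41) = 9.86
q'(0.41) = 9.82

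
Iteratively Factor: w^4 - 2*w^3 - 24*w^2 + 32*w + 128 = (w - 4)*(w^3 + 2*w^2 - 16*w - 32) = (w - 4)*(w + 4)*(w^2 - 2*w - 8) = (w - 4)^2*(w + 4)*(w + 2)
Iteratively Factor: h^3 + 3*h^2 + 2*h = (h + 2)*(h^2 + h) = (h + 1)*(h + 2)*(h)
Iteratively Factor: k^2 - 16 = (k + 4)*(k - 4)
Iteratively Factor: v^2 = (v)*(v)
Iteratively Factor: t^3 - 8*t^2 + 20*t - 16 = (t - 2)*(t^2 - 6*t + 8) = (t - 4)*(t - 2)*(t - 2)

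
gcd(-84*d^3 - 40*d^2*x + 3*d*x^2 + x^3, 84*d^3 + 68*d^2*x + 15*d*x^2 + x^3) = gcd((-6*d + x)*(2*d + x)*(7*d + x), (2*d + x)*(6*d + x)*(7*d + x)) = 14*d^2 + 9*d*x + x^2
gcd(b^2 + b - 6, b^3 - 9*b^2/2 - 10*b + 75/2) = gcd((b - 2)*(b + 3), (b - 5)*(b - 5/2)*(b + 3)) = b + 3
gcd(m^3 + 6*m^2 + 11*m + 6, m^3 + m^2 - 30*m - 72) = m + 3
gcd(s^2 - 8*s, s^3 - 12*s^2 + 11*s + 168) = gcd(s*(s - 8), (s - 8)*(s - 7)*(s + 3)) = s - 8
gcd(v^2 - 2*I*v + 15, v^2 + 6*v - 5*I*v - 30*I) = v - 5*I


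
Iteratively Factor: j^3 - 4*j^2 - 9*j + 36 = (j + 3)*(j^2 - 7*j + 12) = (j - 4)*(j + 3)*(j - 3)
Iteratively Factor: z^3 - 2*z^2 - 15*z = (z)*(z^2 - 2*z - 15) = z*(z - 5)*(z + 3)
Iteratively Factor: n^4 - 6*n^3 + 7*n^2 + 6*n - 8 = (n - 4)*(n^3 - 2*n^2 - n + 2) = (n - 4)*(n + 1)*(n^2 - 3*n + 2) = (n - 4)*(n - 2)*(n + 1)*(n - 1)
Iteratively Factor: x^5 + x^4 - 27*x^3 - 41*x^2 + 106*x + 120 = (x + 1)*(x^4 - 27*x^2 - 14*x + 120) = (x - 2)*(x + 1)*(x^3 + 2*x^2 - 23*x - 60) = (x - 5)*(x - 2)*(x + 1)*(x^2 + 7*x + 12) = (x - 5)*(x - 2)*(x + 1)*(x + 3)*(x + 4)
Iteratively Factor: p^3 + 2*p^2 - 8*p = (p - 2)*(p^2 + 4*p) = (p - 2)*(p + 4)*(p)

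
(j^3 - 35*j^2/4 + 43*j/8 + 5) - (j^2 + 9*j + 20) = j^3 - 39*j^2/4 - 29*j/8 - 15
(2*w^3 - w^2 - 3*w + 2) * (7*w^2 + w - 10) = 14*w^5 - 5*w^4 - 42*w^3 + 21*w^2 + 32*w - 20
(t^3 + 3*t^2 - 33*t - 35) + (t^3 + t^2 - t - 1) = 2*t^3 + 4*t^2 - 34*t - 36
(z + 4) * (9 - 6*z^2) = -6*z^3 - 24*z^2 + 9*z + 36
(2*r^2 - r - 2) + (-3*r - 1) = 2*r^2 - 4*r - 3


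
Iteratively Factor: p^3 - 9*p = (p)*(p^2 - 9) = p*(p - 3)*(p + 3)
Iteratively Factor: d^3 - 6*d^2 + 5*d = (d - 5)*(d^2 - d) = (d - 5)*(d - 1)*(d)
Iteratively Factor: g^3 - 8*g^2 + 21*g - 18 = (g - 2)*(g^2 - 6*g + 9) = (g - 3)*(g - 2)*(g - 3)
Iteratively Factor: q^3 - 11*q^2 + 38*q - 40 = (q - 5)*(q^2 - 6*q + 8) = (q - 5)*(q - 4)*(q - 2)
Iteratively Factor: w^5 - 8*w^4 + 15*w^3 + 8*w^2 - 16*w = (w + 1)*(w^4 - 9*w^3 + 24*w^2 - 16*w) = w*(w + 1)*(w^3 - 9*w^2 + 24*w - 16) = w*(w - 1)*(w + 1)*(w^2 - 8*w + 16) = w*(w - 4)*(w - 1)*(w + 1)*(w - 4)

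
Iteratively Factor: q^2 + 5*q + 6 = (q + 2)*(q + 3)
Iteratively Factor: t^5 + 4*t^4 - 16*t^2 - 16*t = (t + 2)*(t^4 + 2*t^3 - 4*t^2 - 8*t) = (t + 2)^2*(t^3 - 4*t) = (t - 2)*(t + 2)^2*(t^2 + 2*t) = (t - 2)*(t + 2)^3*(t)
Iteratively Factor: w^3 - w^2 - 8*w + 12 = (w - 2)*(w^2 + w - 6) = (w - 2)*(w + 3)*(w - 2)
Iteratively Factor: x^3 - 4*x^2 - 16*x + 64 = (x - 4)*(x^2 - 16) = (x - 4)^2*(x + 4)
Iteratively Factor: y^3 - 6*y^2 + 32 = (y - 4)*(y^2 - 2*y - 8) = (y - 4)*(y + 2)*(y - 4)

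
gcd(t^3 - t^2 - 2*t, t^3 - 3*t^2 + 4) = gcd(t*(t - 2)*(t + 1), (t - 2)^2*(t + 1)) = t^2 - t - 2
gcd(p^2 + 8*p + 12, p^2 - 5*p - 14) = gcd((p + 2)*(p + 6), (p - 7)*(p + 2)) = p + 2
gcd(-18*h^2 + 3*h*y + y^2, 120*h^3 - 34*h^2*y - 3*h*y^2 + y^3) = 6*h + y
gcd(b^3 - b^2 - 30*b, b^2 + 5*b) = b^2 + 5*b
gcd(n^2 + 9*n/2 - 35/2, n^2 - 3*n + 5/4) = n - 5/2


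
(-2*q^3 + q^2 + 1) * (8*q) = -16*q^4 + 8*q^3 + 8*q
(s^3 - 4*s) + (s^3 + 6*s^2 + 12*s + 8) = 2*s^3 + 6*s^2 + 8*s + 8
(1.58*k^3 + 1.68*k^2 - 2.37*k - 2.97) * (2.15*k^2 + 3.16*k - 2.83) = 3.397*k^5 + 8.6048*k^4 - 4.2581*k^3 - 18.6291*k^2 - 2.6781*k + 8.4051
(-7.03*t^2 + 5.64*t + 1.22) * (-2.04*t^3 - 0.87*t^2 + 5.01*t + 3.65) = 14.3412*t^5 - 5.3895*t^4 - 42.6159*t^3 + 1.5355*t^2 + 26.6982*t + 4.453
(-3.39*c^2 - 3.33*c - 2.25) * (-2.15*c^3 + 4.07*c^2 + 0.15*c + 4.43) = 7.2885*c^5 - 6.6378*c^4 - 9.2241*c^3 - 24.6747*c^2 - 15.0894*c - 9.9675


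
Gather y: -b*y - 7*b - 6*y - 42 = -7*b + y*(-b - 6) - 42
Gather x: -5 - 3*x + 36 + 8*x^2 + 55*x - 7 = 8*x^2 + 52*x + 24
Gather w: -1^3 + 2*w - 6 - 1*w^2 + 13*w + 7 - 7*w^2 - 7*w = -8*w^2 + 8*w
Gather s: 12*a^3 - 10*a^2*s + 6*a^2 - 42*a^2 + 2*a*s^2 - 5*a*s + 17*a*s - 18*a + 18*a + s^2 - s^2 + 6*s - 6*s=12*a^3 - 36*a^2 + 2*a*s^2 + s*(-10*a^2 + 12*a)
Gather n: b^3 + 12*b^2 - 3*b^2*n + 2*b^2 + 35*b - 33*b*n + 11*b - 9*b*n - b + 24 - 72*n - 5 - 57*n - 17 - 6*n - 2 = b^3 + 14*b^2 + 45*b + n*(-3*b^2 - 42*b - 135)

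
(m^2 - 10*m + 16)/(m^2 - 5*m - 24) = (m - 2)/(m + 3)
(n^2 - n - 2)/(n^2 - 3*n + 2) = (n + 1)/(n - 1)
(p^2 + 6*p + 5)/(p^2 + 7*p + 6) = (p + 5)/(p + 6)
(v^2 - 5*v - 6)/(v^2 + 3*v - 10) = (v^2 - 5*v - 6)/(v^2 + 3*v - 10)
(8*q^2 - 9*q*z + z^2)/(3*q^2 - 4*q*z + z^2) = (-8*q + z)/(-3*q + z)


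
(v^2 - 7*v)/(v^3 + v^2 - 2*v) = (v - 7)/(v^2 + v - 2)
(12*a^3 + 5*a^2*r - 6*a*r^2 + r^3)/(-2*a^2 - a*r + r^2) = (12*a^2 - 7*a*r + r^2)/(-2*a + r)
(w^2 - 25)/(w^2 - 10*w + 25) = (w + 5)/(w - 5)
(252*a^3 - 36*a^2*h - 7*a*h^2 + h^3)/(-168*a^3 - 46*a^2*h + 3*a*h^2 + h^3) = (-6*a + h)/(4*a + h)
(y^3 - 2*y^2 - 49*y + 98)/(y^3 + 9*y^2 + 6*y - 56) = (y - 7)/(y + 4)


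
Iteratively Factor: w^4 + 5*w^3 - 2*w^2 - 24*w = (w + 3)*(w^3 + 2*w^2 - 8*w) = (w - 2)*(w + 3)*(w^2 + 4*w) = w*(w - 2)*(w + 3)*(w + 4)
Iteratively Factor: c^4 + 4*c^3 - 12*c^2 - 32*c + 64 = (c - 2)*(c^3 + 6*c^2 - 32) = (c - 2)*(c + 4)*(c^2 + 2*c - 8) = (c - 2)*(c + 4)^2*(c - 2)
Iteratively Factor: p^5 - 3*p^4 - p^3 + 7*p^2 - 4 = (p - 2)*(p^4 - p^3 - 3*p^2 + p + 2) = (p - 2)*(p + 1)*(p^3 - 2*p^2 - p + 2) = (p - 2)*(p - 1)*(p + 1)*(p^2 - p - 2) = (p - 2)*(p - 1)*(p + 1)^2*(p - 2)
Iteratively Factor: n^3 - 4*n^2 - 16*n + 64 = (n + 4)*(n^2 - 8*n + 16) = (n - 4)*(n + 4)*(n - 4)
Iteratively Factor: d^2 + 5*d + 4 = (d + 1)*(d + 4)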